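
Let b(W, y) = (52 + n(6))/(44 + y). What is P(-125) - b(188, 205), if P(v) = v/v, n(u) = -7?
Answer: 68/83 ≈ 0.81928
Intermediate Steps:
b(W, y) = 45/(44 + y) (b(W, y) = (52 - 7)/(44 + y) = 45/(44 + y))
P(v) = 1
P(-125) - b(188, 205) = 1 - 45/(44 + 205) = 1 - 45/249 = 1 - 1*15/83 = 1 - 15/83 = 68/83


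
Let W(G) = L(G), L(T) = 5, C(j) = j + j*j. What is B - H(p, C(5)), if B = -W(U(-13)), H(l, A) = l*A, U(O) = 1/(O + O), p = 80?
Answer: -2405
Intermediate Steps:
U(O) = 1/(2*O)
C(j) = j + j²
H(l, A) = A*l
W(G) = 5
B = -5 (B = -1*5 = -5)
B - H(p, C(5)) = -5 - 5*(1 + 5)*80 = -5 - 5*6*80 = -5 - 30*80 = -5 - 1*2400 = -5 - 2400 = -2405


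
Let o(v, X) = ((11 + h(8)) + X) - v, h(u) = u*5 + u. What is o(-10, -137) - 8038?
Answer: -8106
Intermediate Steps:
h(u) = 6*u (h(u) = 5*u + u = 6*u)
o(v, X) = 59 + X - v (o(v, X) = ((11 + 6*8) + X) - v = ((11 + 48) + X) - v = (59 + X) - v = 59 + X - v)
o(-10, -137) - 8038 = (59 - 137 - 1*(-10)) - 8038 = (59 - 137 + 10) - 8038 = -68 - 8038 = -8106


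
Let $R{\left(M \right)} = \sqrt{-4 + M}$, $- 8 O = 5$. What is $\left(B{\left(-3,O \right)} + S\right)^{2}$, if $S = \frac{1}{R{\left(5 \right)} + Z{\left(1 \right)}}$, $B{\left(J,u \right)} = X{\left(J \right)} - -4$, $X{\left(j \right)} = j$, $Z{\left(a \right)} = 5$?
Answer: $\frac{49}{36} \approx 1.3611$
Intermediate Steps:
$O = - \frac{5}{8}$ ($O = \left(- \frac{1}{8}\right) 5 = - \frac{5}{8} \approx -0.625$)
$B{\left(J,u \right)} = 4 + J$ ($B{\left(J,u \right)} = J - -4 = J + 4 = 4 + J$)
$S = \frac{1}{6}$ ($S = \frac{1}{\sqrt{-4 + 5} + 5} = \frac{1}{\sqrt{1} + 5} = \frac{1}{1 + 5} = \frac{1}{6} \approx 0.16667$)
$\left(B{\left(-3,O \right)} + S\right)^{2} = \left(\left(4 - 3\right) + \frac{1}{6}\right)^{2} = \left(1 + \frac{1}{6}\right)^{2} = \left(\frac{7}{6}\right)^{2} = \frac{49}{36}$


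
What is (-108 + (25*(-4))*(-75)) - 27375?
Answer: -19983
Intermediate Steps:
(-108 + (25*(-4))*(-75)) - 27375 = (-108 - 100*(-75)) - 27375 = (-108 + 7500) - 27375 = 7392 - 27375 = -19983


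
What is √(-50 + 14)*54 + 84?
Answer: 84 + 324*I ≈ 84.0 + 324.0*I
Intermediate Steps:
√(-50 + 14)*54 + 84 = √(-36)*54 + 84 = (6*I)*54 + 84 = 324*I + 84 = 84 + 324*I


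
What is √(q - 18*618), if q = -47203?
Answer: I*√58327 ≈ 241.51*I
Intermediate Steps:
√(q - 18*618) = √(-47203 - 18*618) = √(-47203 - 11124) = √(-58327) = I*√58327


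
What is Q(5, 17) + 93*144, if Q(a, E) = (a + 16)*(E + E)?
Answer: 14106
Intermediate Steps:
Q(a, E) = 2*E*(16 + a) (Q(a, E) = (16 + a)*(2*E) = 2*E*(16 + a))
Q(5, 17) + 93*144 = 2*17*(16 + 5) + 93*144 = 2*17*21 + 13392 = 714 + 13392 = 14106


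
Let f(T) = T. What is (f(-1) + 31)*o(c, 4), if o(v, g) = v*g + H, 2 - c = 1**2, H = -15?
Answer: -330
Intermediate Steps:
c = 1 (c = 2 - 1*1**2 = 2 - 1*1 = 2 - 1 = 1)
o(v, g) = -15 + g*v (o(v, g) = v*g - 15 = g*v - 15 = -15 + g*v)
(f(-1) + 31)*o(c, 4) = (-1 + 31)*(-15 + 4*1) = 30*(-15 + 4) = 30*(-11) = -330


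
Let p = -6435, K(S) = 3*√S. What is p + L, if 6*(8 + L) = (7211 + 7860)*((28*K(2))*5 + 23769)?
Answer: 119394647/2 + 1054970*√2 ≈ 6.1189e+7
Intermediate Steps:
L = 119407517/2 + 1054970*√2 (L = -8 + ((7211 + 7860)*((28*(3*√2))*5 + 23769))/6 = -8 + (15071*((84*√2)*5 + 23769))/6 = -8 + (15071*(420*√2 + 23769))/6 = -8 + (15071*(23769 + 420*√2))/6 = -8 + (358222599 + 6329820*√2)/6 = -8 + (119407533/2 + 1054970*√2) = 119407517/2 + 1054970*√2 ≈ 6.1196e+7)
p + L = -6435 + (119407517/2 + 1054970*√2) = 119394647/2 + 1054970*√2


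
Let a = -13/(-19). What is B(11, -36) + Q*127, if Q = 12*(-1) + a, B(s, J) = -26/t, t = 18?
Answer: -245992/171 ≈ -1438.5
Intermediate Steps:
a = 13/19 (a = -13*(-1/19) = 13/19 ≈ 0.68421)
B(s, J) = -13/9 (B(s, J) = -26/18 = -26*1/18 = -13/9)
Q = -215/19 (Q = 12*(-1) + 13/19 = -12 + 13/19 = -215/19 ≈ -11.316)
B(11, -36) + Q*127 = -13/9 - 215/19*127 = -13/9 - 27305/19 = -245992/171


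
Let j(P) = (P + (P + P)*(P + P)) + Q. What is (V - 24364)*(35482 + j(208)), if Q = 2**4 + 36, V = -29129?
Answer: -11169231414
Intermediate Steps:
Q = 52 (Q = 16 + 36 = 52)
j(P) = 52 + P + 4*P**2 (j(P) = (P + (P + P)*(P + P)) + 52 = (P + (2*P)*(2*P)) + 52 = (P + 4*P**2) + 52 = 52 + P + 4*P**2)
(V - 24364)*(35482 + j(208)) = (-29129 - 24364)*(35482 + (52 + 208 + 4*208**2)) = -53493*(35482 + (52 + 208 + 4*43264)) = -53493*(35482 + (52 + 208 + 173056)) = -53493*(35482 + 173316) = -53493*208798 = -11169231414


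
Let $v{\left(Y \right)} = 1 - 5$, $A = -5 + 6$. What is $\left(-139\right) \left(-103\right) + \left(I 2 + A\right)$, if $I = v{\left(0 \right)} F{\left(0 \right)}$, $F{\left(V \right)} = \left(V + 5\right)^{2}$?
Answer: $14118$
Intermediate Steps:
$A = 1$
$F{\left(V \right)} = \left(5 + V\right)^{2}$
$v{\left(Y \right)} = -4$
$I = -100$ ($I = - 4 \left(5 + 0\right)^{2} = - 4 \cdot 5^{2} = \left(-4\right) 25 = -100$)
$\left(-139\right) \left(-103\right) + \left(I 2 + A\right) = \left(-139\right) \left(-103\right) + \left(\left(-100\right) 2 + 1\right) = 14317 + \left(-200 + 1\right) = 14317 - 199 = 14118$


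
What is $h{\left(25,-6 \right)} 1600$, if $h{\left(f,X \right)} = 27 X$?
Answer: $-259200$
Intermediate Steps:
$h{\left(25,-6 \right)} 1600 = 27 \left(-6\right) 1600 = \left(-162\right) 1600 = -259200$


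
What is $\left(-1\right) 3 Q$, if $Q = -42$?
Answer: $126$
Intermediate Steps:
$\left(-1\right) 3 Q = \left(-1\right) 3 \left(-42\right) = \left(-3\right) \left(-42\right) = 126$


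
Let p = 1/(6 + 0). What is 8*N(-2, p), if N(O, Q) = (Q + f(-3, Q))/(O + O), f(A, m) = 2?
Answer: -13/3 ≈ -4.3333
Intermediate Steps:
p = ⅙ (p = 1/6 = ⅙ ≈ 0.16667)
N(O, Q) = (2 + Q)/(2*O) (N(O, Q) = (Q + 2)/(O + O) = (2 + Q)/((2*O)) = (2 + Q)*(1/(2*O)) = (2 + Q)/(2*O))
8*N(-2, p) = 8*((½)*(2 + ⅙)/(-2)) = 8*((½)*(-½)*(13/6)) = 8*(-13/24) = -13/3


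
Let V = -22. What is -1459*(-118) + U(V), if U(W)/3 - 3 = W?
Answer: 172105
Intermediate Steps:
U(W) = 9 + 3*W
-1459*(-118) + U(V) = -1459*(-118) + (9 + 3*(-22)) = 172162 + (9 - 66) = 172162 - 57 = 172105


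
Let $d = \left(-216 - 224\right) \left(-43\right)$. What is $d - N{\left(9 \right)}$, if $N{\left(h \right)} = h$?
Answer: $18911$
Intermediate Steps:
$d = 18920$ ($d = \left(-440\right) \left(-43\right) = 18920$)
$d - N{\left(9 \right)} = 18920 - 9 = 18911$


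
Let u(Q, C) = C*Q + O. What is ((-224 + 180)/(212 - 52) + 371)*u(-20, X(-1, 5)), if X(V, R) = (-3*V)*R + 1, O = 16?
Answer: -563502/5 ≈ -1.1270e+5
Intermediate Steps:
X(V, R) = 1 - 3*R*V (X(V, R) = -3*R*V + 1 = 1 - 3*R*V)
u(Q, C) = 16 + C*Q (u(Q, C) = C*Q + 16 = 16 + C*Q)
((-224 + 180)/(212 - 52) + 371)*u(-20, X(-1, 5)) = ((-224 + 180)/(212 - 52) + 371)*(16 + (1 - 3*5*(-1))*(-20)) = (-44/160 + 371)*(16 + (1 + 15)*(-20)) = (-44*1/160 + 371)*(16 + 16*(-20)) = (-11/40 + 371)*(16 - 320) = (14829/40)*(-304) = -563502/5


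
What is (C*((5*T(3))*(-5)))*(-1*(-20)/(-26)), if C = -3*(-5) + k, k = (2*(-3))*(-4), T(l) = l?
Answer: 2250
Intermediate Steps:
k = 24 (k = -6*(-4) = 24)
C = 39 (C = -3*(-5) + 24 = 15 + 24 = 39)
(C*((5*T(3))*(-5)))*(-1*(-20)/(-26)) = (39*((5*3)*(-5)))*(-1*(-20)/(-26)) = (39*(15*(-5)))*(20*(-1/26)) = (39*(-75))*(-10/13) = -2925*(-10/13) = 2250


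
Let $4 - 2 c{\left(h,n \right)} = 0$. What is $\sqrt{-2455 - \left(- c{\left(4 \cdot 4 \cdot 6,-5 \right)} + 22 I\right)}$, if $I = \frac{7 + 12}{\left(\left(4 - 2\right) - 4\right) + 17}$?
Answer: $\frac{i \sqrt{558195}}{15} \approx 49.808 i$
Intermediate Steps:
$c{\left(h,n \right)} = 2$ ($c{\left(h,n \right)} = 2 - 0 = 2 + 0 = 2$)
$I = \frac{19}{15}$ ($I = \frac{19}{\left(2 - 4\right) + 17} = \frac{19}{-2 + 17} = \frac{19}{15} \approx 1.2667$)
$\sqrt{-2455 - \left(- c{\left(4 \cdot 4 \cdot 6,-5 \right)} + 22 I\right)} = \sqrt{-2455 + \left(\left(-22\right) \frac{19}{15} + 2\right)} = \sqrt{-2455 + \left(- \frac{418}{15} + 2\right)} = \sqrt{-2455 - \frac{388}{15}} = \sqrt{- \frac{37213}{15}} = \frac{i \sqrt{558195}}{15}$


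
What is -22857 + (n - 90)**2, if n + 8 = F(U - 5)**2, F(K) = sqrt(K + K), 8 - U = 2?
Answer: -13641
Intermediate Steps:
U = 6 (U = 8 - 1*2 = 8 - 2 = 6)
F(K) = sqrt(2)*sqrt(K) (F(K) = sqrt(2*K) = sqrt(2)*sqrt(K))
n = -6 (n = -8 + (sqrt(2)*sqrt(6 - 5))**2 = -8 + (sqrt(2)*sqrt(1))**2 = -8 + (sqrt(2)*1)**2 = -8 + (sqrt(2))**2 = -8 + 2 = -6)
-22857 + (n - 90)**2 = -22857 + (-6 - 90)**2 = -22857 + (-96)**2 = -22857 + 9216 = -13641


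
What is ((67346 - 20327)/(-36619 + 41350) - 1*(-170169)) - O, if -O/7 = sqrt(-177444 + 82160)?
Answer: 268372186/1577 + 14*I*sqrt(23821) ≈ 1.7018e+5 + 2160.8*I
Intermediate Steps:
O = -14*I*sqrt(23821) (O = -7*sqrt(-177444 + 82160) = -14*I*sqrt(23821) ≈ -2160.8*I)
((67346 - 20327)/(-36619 + 41350) - 1*(-170169)) - O = ((67346 - 20327)/(-36619 + 41350) - 1*(-170169)) - (-14)*I*sqrt(23821) = (47019/4731 + 170169) + 14*I*sqrt(23821) = (47019*(1/4731) + 170169) + 14*I*sqrt(23821) = (15673/1577 + 170169) + 14*I*sqrt(23821) = 268372186/1577 + 14*I*sqrt(23821)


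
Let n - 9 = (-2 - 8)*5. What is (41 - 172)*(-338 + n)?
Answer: 49649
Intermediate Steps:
n = -41 (n = 9 + (-2 - 8)*5 = 9 - 10*5 = 9 - 50 = -41)
(41 - 172)*(-338 + n) = (41 - 172)*(-338 - 41) = -131*(-379) = 49649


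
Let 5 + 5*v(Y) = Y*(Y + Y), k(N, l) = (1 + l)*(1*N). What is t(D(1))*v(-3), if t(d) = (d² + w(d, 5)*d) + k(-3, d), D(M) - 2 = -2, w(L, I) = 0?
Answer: -39/5 ≈ -7.8000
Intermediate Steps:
k(N, l) = N*(1 + l) (k(N, l) = (1 + l)*N = N*(1 + l))
v(Y) = -1 + 2*Y²/5 (v(Y) = -1 + (Y*(Y + Y))/5 = -1 + (Y*(2*Y))/5 = -1 + (2*Y²)/5 = -1 + 2*Y²/5)
D(M) = 0 (D(M) = 2 - 2 = 0)
t(d) = -3 + d² - 3*d (t(d) = (d² + 0*d) - 3*(1 + d) = (d² + 0) + (-3 - 3*d) = d² + (-3 - 3*d) = -3 + d² - 3*d)
t(D(1))*v(-3) = (-3 + 0² - 3*0)*(-1 + (⅖)*(-3)²) = (-3 + 0 + 0)*(-1 + (⅖)*9) = -3*(-1 + 18/5) = -3*13/5 = -39/5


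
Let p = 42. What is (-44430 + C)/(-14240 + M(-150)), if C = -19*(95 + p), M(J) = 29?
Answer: 47033/14211 ≈ 3.3096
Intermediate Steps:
C = -2603 (C = -19*(95 + 42) = -19*137 = -2603)
(-44430 + C)/(-14240 + M(-150)) = (-44430 - 2603)/(-14240 + 29) = -47033/(-14211) = -47033*(-1/14211) = 47033/14211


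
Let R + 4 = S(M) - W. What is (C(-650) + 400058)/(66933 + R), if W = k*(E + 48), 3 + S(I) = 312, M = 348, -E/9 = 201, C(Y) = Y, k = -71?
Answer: -399408/57793 ≈ -6.9110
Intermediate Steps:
E = -1809 (E = -9*201 = -1809)
S(I) = 309 (S(I) = -3 + 312 = 309)
W = 125031 (W = -71*(-1809 + 48) = -71*(-1761) = 125031)
R = -124726 (R = -4 + (309 - 1*125031) = -4 + (309 - 125031) = -4 - 124722 = -124726)
(C(-650) + 400058)/(66933 + R) = (-650 + 400058)/(66933 - 124726) = 399408/(-57793) = 399408*(-1/57793) = -399408/57793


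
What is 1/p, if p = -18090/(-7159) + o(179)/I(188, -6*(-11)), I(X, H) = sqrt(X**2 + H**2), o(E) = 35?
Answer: 205656020280/517158670031 - 717517934*sqrt(397)/517158670031 ≈ 0.37002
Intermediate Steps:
I(X, H) = sqrt(H**2 + X**2)
p = 18090/7159 + 7*sqrt(397)/794 (p = -18090/(-7159) + 35/(sqrt((-6*(-11))**2 + 188**2)) = -18090*(-1/7159) + 35/(sqrt(66**2 + 35344)) = 18090/7159 + 35/(sqrt(4356 + 35344)) = 18090/7159 + 35/(sqrt(39700)) = 18090/7159 + 35/((10*sqrt(397))) = 18090/7159 + 35*(sqrt(397)/3970) = 18090/7159 + 7*sqrt(397)/794 ≈ 2.7025)
1/p = 1/(18090/7159 + 7*sqrt(397)/794)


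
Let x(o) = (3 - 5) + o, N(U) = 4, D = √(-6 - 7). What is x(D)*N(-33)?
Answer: -8 + 4*I*√13 ≈ -8.0 + 14.422*I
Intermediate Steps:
D = I*√13 (D = √(-13) = I*√13 ≈ 3.6056*I)
x(o) = -2 + o
x(D)*N(-33) = (-2 + I*√13)*4 = -8 + 4*I*√13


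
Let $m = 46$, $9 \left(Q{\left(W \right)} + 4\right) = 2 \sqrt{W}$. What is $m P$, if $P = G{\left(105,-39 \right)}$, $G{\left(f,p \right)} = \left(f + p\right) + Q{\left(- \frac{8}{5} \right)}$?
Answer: $2852 + \frac{184 i \sqrt{10}}{45} \approx 2852.0 + 12.93 i$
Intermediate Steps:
$Q{\left(W \right)} = -4 + \frac{2 \sqrt{W}}{9}$
$G{\left(f,p \right)} = -4 + f + p + \frac{4 i \sqrt{10}}{45}$ ($G{\left(f,p \right)} = \left(f + p\right) - \left(4 - \frac{2 \sqrt{- \frac{8}{5}}}{9}\right) = \left(f + p\right) - \left(4 - \frac{2 \frac{2 i \sqrt{10}}{5}}{9}\right) = \left(f + p\right) - \left(4 - \frac{4 i \sqrt{10}}{45}\right) = -4 + f + p + \frac{4 i \sqrt{10}}{45}$)
$P = 62 + \frac{4 i \sqrt{10}}{45}$ ($P = -4 + 105 - 39 + \frac{4 i \sqrt{10}}{45} = 62 + \frac{4 i \sqrt{10}}{45} \approx 62.0 + 0.28109 i$)
$m P = 46 \left(62 + \frac{4 i \sqrt{10}}{45}\right) = 2852 + \frac{184 i \sqrt{10}}{45}$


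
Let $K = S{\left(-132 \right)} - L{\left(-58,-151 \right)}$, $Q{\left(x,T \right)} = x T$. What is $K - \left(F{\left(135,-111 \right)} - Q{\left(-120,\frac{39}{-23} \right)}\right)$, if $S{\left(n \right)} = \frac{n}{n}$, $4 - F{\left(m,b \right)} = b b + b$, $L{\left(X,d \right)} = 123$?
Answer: $\frac{282612}{23} \approx 12287.0$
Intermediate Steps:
$Q{\left(x,T \right)} = T x$
$F{\left(m,b \right)} = 4 - b - b^{2}$ ($F{\left(m,b \right)} = 4 - \left(b b + b\right) = 4 - \left(b^{2} + b\right) = 4 - \left(b + b^{2}\right) = 4 - b - b^{2}$)
$S{\left(n \right)} = 1$
$K = -122$ ($K = 1 - 123 = -122$)
$K - \left(F{\left(135,-111 \right)} - Q{\left(-120,\frac{39}{-23} \right)}\right) = -122 - \left(\left(4 - -111 - \left(-111\right)^{2}\right) - \frac{39}{-23} \left(-120\right)\right) = -122 - \left(\left(4 + 111 - 12321\right) - 39 \left(- \frac{1}{23}\right) \left(-120\right)\right) = -122 - \left(\left(4 + 111 - 12321\right) - \left(- \frac{39}{23}\right) \left(-120\right)\right) = -122 - \left(-12206 - \frac{4680}{23}\right) = -122 - - \frac{285418}{23} = -122 + \frac{285418}{23} = \frac{282612}{23}$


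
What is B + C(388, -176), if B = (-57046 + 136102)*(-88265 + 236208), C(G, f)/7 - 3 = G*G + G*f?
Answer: 11696357621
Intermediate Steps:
C(G, f) = 21 + 7*G² + 7*G*f (C(G, f) = 21 + 7*(G*G + G*f) = 21 + 7*(G² + G*f) = 21 + (7*G² + 7*G*f) = 21 + 7*G² + 7*G*f)
B = 11695781808 (B = 79056*147943 = 11695781808)
B + C(388, -176) = 11695781808 + (21 + 7*388² + 7*388*(-176)) = 11695781808 + (21 + 7*150544 - 478016) = 11695781808 + (21 + 1053808 - 478016) = 11695781808 + 575813 = 11696357621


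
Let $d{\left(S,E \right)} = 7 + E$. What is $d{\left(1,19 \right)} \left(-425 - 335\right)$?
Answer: $-19760$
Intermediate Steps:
$d{\left(1,19 \right)} \left(-425 - 335\right) = \left(7 + 19\right) \left(-425 - 335\right) = 26 \left(-760\right) = -19760$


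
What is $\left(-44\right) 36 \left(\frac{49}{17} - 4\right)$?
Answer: $\frac{30096}{17} \approx 1770.4$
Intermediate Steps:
$\left(-44\right) 36 \left(\frac{49}{17} - 4\right) = - 1584 \left(49 \cdot \frac{1}{17} - 4\right) = - 1584 \left(\frac{49}{17} - 4\right) = \left(-1584\right) \left(- \frac{19}{17}\right) = \frac{30096}{17}$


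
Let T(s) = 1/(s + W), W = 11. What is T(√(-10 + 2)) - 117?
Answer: -117 + 1/(11 + 2*I*√2) ≈ -116.91 - 0.021926*I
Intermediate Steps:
T(s) = 1/(11 + s) (T(s) = 1/(s + 11) = 1/(11 + s))
T(√(-10 + 2)) - 117 = 1/(11 + √(-10 + 2)) - 117 = 1/(11 + √(-8)) - 117 = 1/(11 + 2*I*√2) - 117 = -117 + 1/(11 + 2*I*√2)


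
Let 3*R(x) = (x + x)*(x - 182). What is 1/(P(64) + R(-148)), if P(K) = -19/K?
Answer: 64/2083821 ≈ 3.0713e-5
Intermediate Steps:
R(x) = 2*x*(-182 + x)/3 (R(x) = ((x + x)*(x - 182))/3 = ((2*x)*(-182 + x))/3 = (2*x*(-182 + x))/3 = 2*x*(-182 + x)/3)
1/(P(64) + R(-148)) = 1/(-19/64 + (2/3)*(-148)*(-182 - 148)) = 1/(-19*1/64 + (2/3)*(-148)*(-330)) = 1/(-19/64 + 32560) = 1/(2083821/64) = 64/2083821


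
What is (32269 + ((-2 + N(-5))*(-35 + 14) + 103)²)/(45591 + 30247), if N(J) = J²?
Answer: 176669/75838 ≈ 2.3296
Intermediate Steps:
(32269 + ((-2 + N(-5))*(-35 + 14) + 103)²)/(45591 + 30247) = (32269 + ((-2 + (-5)²)*(-35 + 14) + 103)²)/(45591 + 30247) = (32269 + ((-2 + 25)*(-21) + 103)²)/75838 = (32269 + (23*(-21) + 103)²)*(1/75838) = (32269 + (-483 + 103)²)*(1/75838) = (32269 + (-380)²)*(1/75838) = (32269 + 144400)*(1/75838) = 176669*(1/75838) = 176669/75838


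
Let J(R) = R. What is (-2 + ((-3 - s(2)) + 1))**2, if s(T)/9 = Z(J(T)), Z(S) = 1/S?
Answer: 289/4 ≈ 72.250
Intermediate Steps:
s(T) = 9/T
(-2 + ((-3 - s(2)) + 1))**2 = (-2 + ((-3 - 9/2) + 1))**2 = (-2 + (-15/2 + 1))**2 = (-2 - 13/2)**2 = (-17/2)**2 = 289/4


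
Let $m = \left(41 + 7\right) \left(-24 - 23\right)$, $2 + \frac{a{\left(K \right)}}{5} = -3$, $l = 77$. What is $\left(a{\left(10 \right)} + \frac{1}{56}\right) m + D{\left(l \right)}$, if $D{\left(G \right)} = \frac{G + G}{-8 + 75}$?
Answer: $\frac{26433784}{469} \approx 56362.0$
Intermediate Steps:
$D{\left(G \right)} = \frac{2 G}{67}$
$a{\left(K \right)} = -25$ ($a{\left(K \right)} = -10 + 5 \left(-3\right) = -10 - 15 = -25$)
$m = -2256$ ($m = 48 \left(-47\right) = -2256$)
$\left(a{\left(10 \right)} + \frac{1}{56}\right) m + D{\left(l \right)} = \left(-25 + \frac{1}{56}\right) \left(-2256\right) + \frac{2}{67} \cdot 77 = \left(-25 + \frac{1}{56}\right) \left(-2256\right) + \frac{154}{67} = \left(- \frac{1399}{56}\right) \left(-2256\right) + \frac{154}{67} = \frac{394518}{7} + \frac{154}{67} = \frac{26433784}{469}$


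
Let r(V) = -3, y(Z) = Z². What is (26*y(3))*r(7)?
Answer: -702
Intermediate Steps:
(26*y(3))*r(7) = (26*3²)*(-3) = (26*9)*(-3) = 234*(-3) = -702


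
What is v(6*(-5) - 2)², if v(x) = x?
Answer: 1024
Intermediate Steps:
v(6*(-5) - 2)² = (6*(-5) - 2)² = (-30 - 2)² = (-32)² = 1024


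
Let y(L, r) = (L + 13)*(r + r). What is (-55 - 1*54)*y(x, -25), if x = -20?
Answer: -38150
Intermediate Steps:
y(L, r) = 2*r*(13 + L) (y(L, r) = (13 + L)*(2*r) = 2*r*(13 + L))
(-55 - 1*54)*y(x, -25) = (-55 - 1*54)*(2*(-25)*(13 - 20)) = (-55 - 54)*(2*(-25)*(-7)) = -109*350 = -38150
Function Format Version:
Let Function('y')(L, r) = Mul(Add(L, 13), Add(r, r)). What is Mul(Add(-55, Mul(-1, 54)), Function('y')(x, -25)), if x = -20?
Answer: -38150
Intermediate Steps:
Function('y')(L, r) = Mul(2, r, Add(13, L)) (Function('y')(L, r) = Mul(Add(13, L), Mul(2, r)) = Mul(2, r, Add(13, L)))
Mul(Add(-55, Mul(-1, 54)), Function('y')(x, -25)) = Mul(Add(-55, Mul(-1, 54)), Mul(2, -25, Add(13, -20))) = Mul(Add(-55, -54), Mul(2, -25, -7)) = Mul(-109, 350) = -38150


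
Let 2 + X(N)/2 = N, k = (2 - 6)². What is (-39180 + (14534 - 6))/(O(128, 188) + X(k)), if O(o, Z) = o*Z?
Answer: -6163/6023 ≈ -1.0232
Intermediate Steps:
k = 16 (k = (-4)² = 16)
X(N) = -4 + 2*N
O(o, Z) = Z*o
(-39180 + (14534 - 6))/(O(128, 188) + X(k)) = (-39180 + (14534 - 6))/(188*128 + (-4 + 2*16)) = (-39180 + 14528)/(24064 + (-4 + 32)) = -24652/(24064 + 28) = -24652/24092 = -24652*1/24092 = -6163/6023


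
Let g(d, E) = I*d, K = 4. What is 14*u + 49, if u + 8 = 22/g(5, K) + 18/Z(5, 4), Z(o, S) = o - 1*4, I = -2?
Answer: 791/5 ≈ 158.20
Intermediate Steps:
Z(o, S) = -4 + o (Z(o, S) = o - 4 = -4 + o)
g(d, E) = -2*d
u = 39/5 (u = -8 + (22/((-2*5)) + 18/(-4 + 5)) = -8 + (22/(-10) + 18/1) = -8 + (22*(-1/10) + 18*1) = -8 + (-11/5 + 18) = -8 + 79/5 = 39/5 ≈ 7.8000)
14*u + 49 = 14*(39/5) + 49 = 546/5 + 49 = 791/5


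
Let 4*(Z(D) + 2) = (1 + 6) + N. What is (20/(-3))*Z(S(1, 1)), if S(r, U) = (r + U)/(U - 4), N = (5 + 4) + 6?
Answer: -70/3 ≈ -23.333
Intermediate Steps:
N = 15 (N = 9 + 6 = 15)
S(r, U) = (U + r)/(-4 + U)
Z(D) = 7/2 (Z(D) = -2 + ((1 + 6) + 15)/4 = -2 + (7 + 15)/4 = -2 + (¼)*22 = -2 + 11/2 = 7/2)
(20/(-3))*Z(S(1, 1)) = (20/(-3))*(7/2) = (20*(-⅓))*(7/2) = -20/3*7/2 = -70/3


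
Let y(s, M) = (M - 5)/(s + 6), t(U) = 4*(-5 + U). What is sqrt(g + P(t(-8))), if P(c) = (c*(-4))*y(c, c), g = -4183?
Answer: I*sqrt(2076463)/23 ≈ 62.652*I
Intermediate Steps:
t(U) = -20 + 4*U
y(s, M) = (-5 + M)/(6 + s)
P(c) = -4*c*(-5 + c)/(6 + c) (P(c) = (c*(-4))*((-5 + c)/(6 + c)) = (-4*c)*((-5 + c)/(6 + c)) = -4*c*(-5 + c)/(6 + c))
sqrt(g + P(t(-8))) = sqrt(-4183 + 4*(-20 + 4*(-8))*(5 - (-20 + 4*(-8)))/(6 + (-20 + 4*(-8)))) = sqrt(-4183 + 4*(-20 - 32)*(5 - (-20 - 32))/(6 + (-20 - 32))) = sqrt(-4183 + 4*(-52)*(5 - 1*(-52))/(6 - 52)) = sqrt(-4183 + 4*(-52)*(5 + 52)/(-46)) = sqrt(-4183 + 4*(-52)*(-1/46)*57) = sqrt(-4183 + 5928/23) = sqrt(-90281/23) = I*sqrt(2076463)/23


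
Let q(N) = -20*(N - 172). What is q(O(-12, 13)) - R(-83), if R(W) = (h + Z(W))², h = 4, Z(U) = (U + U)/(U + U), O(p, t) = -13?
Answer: 3675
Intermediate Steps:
Z(U) = 1 (Z(U) = (2*U)/((2*U)) = (2*U)*(1/(2*U)) = 1)
R(W) = 25 (R(W) = (4 + 1)² = 5² = 25)
q(N) = 3440 - 20*N (q(N) = -20*(-172 + N) = 3440 - 20*N)
q(O(-12, 13)) - R(-83) = (3440 - 20*(-13)) - 1*25 = (3440 + 260) - 25 = 3700 - 25 = 3675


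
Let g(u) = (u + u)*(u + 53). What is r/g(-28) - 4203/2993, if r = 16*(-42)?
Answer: -69159/74825 ≈ -0.92428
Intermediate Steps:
g(u) = 2*u*(53 + u) (g(u) = (2*u)*(53 + u) = 2*u*(53 + u))
r = -672
r/g(-28) - 4203/2993 = -672*(-1/(56*(53 - 28))) - 4203/2993 = -672/(2*(-28)*25) - 4203*1/2993 = -672/(-1400) - 4203/2993 = -672*(-1/1400) - 4203/2993 = 12/25 - 4203/2993 = -69159/74825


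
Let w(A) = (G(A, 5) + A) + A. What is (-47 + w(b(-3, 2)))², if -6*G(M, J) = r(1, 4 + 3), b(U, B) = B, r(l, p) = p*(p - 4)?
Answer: 8649/4 ≈ 2162.3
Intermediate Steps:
r(l, p) = p*(-4 + p)
G(M, J) = -7/2 (G(M, J) = -(4 + 3)*(-4 + (4 + 3))/6 = -7*(-4 + 7)/6 = -7*3/6 = -⅙*21 = -7/2)
w(A) = -7/2 + 2*A (w(A) = (-7/2 + A) + A = -7/2 + 2*A)
(-47 + w(b(-3, 2)))² = (-47 + (-7/2 + 2*2))² = (-47 + (-7/2 + 4))² = (-47 + ½)² = (-93/2)² = 8649/4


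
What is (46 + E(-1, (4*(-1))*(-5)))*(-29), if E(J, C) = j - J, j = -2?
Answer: -1305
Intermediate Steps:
E(J, C) = -2 - J
(46 + E(-1, (4*(-1))*(-5)))*(-29) = (46 + (-2 - 1*(-1)))*(-29) = (46 + (-2 + 1))*(-29) = (46 - 1)*(-29) = 45*(-29) = -1305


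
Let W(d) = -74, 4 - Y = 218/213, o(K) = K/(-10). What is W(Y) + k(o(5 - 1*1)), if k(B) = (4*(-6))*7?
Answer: -242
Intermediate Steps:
o(K) = -K/10 (o(K) = K*(-⅒) = -K/10)
k(B) = -168 (k(B) = -24*7 = -168)
Y = 634/213 (Y = 4 - 218/213 = 634/213 ≈ 2.9765)
W(Y) + k(o(5 - 1*1)) = -74 - 168 = -242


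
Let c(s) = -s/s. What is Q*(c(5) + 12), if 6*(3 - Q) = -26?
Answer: 242/3 ≈ 80.667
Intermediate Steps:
Q = 22/3 (Q = 3 - ⅙*(-26) = 3 + 13/3 = 22/3 ≈ 7.3333)
c(s) = -1 (c(s) = -1*1 = -1)
Q*(c(5) + 12) = 22*(-1 + 12)/3 = (22/3)*11 = 242/3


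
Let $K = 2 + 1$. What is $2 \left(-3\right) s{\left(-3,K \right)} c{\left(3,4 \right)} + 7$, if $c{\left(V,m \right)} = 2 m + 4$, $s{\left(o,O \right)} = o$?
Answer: $223$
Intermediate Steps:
$K = 3$
$c{\left(V,m \right)} = 4 + 2 m$
$2 \left(-3\right) s{\left(-3,K \right)} c{\left(3,4 \right)} + 7 = 2 \left(-3\right) \left(-3\right) \left(4 + 2 \cdot 4\right) + 7 = \left(-6\right) \left(-3\right) \left(4 + 8\right) + 7 = 18 \cdot 12 + 7 = 216 + 7 = 223$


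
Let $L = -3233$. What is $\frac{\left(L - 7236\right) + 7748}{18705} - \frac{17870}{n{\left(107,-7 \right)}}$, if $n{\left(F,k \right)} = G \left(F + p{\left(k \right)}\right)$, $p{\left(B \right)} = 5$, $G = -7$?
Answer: $\frac{55354181}{2444120} \approx 22.648$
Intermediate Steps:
$n{\left(F,k \right)} = -35 - 7 F$ ($n{\left(F,k \right)} = - 7 \left(F + 5\right) = - 7 \left(5 + F\right) = -35 - 7 F$)
$\frac{\left(L - 7236\right) + 7748}{18705} - \frac{17870}{n{\left(107,-7 \right)}} = \frac{\left(-3233 - 7236\right) + 7748}{18705} - \frac{17870}{-35 - 749} = \left(-10469 + 7748\right) \frac{1}{18705} - \frac{17870}{-35 - 749} = \left(-2721\right) \frac{1}{18705} - \frac{17870}{-784} = - \frac{907}{6235} - - \frac{8935}{392} = - \frac{907}{6235} + \frac{8935}{392} = \frac{55354181}{2444120}$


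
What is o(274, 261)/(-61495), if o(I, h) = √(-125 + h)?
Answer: -2*√34/61495 ≈ -0.00018964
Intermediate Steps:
o(274, 261)/(-61495) = √(-125 + 261)/(-61495) = √136*(-1/61495) = (2*√34)*(-1/61495) = -2*√34/61495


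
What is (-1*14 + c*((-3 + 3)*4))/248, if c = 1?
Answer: -7/124 ≈ -0.056452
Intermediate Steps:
(-1*14 + c*((-3 + 3)*4))/248 = (-1*14 + 1*((-3 + 3)*4))/248 = (-14 + 1*(0*4))*(1/248) = (-14 + 1*0)*(1/248) = (-14 + 0)*(1/248) = -14*1/248 = -7/124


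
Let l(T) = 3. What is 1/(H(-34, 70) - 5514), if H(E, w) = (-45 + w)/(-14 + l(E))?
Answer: -11/60679 ≈ -0.00018128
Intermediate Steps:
H(E, w) = 45/11 - w/11 (H(E, w) = (-45 + w)/(-14 + 3) = (-45 + w)/(-11) = (-45 + w)*(-1/11) = 45/11 - w/11)
1/(H(-34, 70) - 5514) = 1/((45/11 - 1/11*70) - 5514) = 1/((45/11 - 70/11) - 5514) = 1/(-25/11 - 5514) = 1/(-60679/11) = -11/60679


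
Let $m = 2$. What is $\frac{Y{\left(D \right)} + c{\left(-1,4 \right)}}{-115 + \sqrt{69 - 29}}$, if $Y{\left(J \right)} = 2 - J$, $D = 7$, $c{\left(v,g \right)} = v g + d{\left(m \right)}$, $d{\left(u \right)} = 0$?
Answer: $\frac{23}{293} + \frac{2 \sqrt{10}}{1465} \approx 0.082815$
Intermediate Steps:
$c{\left(v,g \right)} = g v$ ($c{\left(v,g \right)} = v g + 0 = g v + 0 = g v$)
$\frac{Y{\left(D \right)} + c{\left(-1,4 \right)}}{-115 + \sqrt{69 - 29}} = \frac{\left(2 - 7\right) + 4 \left(-1\right)}{-115 + \sqrt{69 - 29}} = \frac{\left(2 - 7\right) - 4}{-115 + \sqrt{40}} = \frac{-5 - 4}{-115 + 2 \sqrt{10}} = \frac{1}{-115 + 2 \sqrt{10}} \left(-9\right) = - \frac{9}{-115 + 2 \sqrt{10}}$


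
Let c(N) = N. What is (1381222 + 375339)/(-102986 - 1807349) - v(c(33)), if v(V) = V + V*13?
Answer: -884331331/1910335 ≈ -462.92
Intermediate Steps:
v(V) = 14*V (v(V) = V + 13*V = 14*V)
(1381222 + 375339)/(-102986 - 1807349) - v(c(33)) = (1381222 + 375339)/(-102986 - 1807349) - 14*33 = 1756561/(-1910335) - 1*462 = 1756561*(-1/1910335) - 462 = -1756561/1910335 - 462 = -884331331/1910335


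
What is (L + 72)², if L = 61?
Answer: 17689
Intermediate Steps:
(L + 72)² = (61 + 72)² = 133² = 17689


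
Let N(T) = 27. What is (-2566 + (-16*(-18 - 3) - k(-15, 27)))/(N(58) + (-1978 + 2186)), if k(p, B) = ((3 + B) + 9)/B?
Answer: -20083/2115 ≈ -9.4955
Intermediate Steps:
k(p, B) = (12 + B)/B
(-2566 + (-16*(-18 - 3) - k(-15, 27)))/(N(58) + (-1978 + 2186)) = (-2566 + (-16*(-18 - 3) - (12 + 27)/27))/(27 + (-1978 + 2186)) = (-2566 + (-16*(-21) - 39/27))/(27 + 208) = (-2566 + (336 - 1*13/9))/235 = (-2566 + (336 - 13/9))*(1/235) = (-2566 + 3011/9)*(1/235) = -20083/9*1/235 = -20083/2115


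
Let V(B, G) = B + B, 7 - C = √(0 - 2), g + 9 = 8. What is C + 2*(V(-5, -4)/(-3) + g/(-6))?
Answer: 14 - I*√2 ≈ 14.0 - 1.4142*I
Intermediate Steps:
g = -1 (g = -9 + 8 = -1)
C = 7 - I*√2 (C = 7 - √(0 - 2) = 7 - √(-2) = 7 - I*√2 ≈ 7.0 - 1.4142*I)
V(B, G) = 2*B
C + 2*(V(-5, -4)/(-3) + g/(-6)) = (7 - I*√2) + 2*((2*(-5))/(-3) - 1/(-6)) = (7 - I*√2) + 2*(-10*(-⅓) - 1*(-⅙)) = (7 - I*√2) + 2*(10/3 + ⅙) = (7 - I*√2) + 2*(7/2) = (7 - I*√2) + 7 = 14 - I*√2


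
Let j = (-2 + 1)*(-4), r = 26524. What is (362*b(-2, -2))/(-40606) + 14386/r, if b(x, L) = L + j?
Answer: 141238635/269258386 ≈ 0.52455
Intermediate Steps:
j = 4 (j = -1*(-4) = 4)
b(x, L) = 4 + L (b(x, L) = L + 4 = 4 + L)
(362*b(-2, -2))/(-40606) + 14386/r = (362*(4 - 2))/(-40606) + 14386/26524 = (362*2)*(-1/40606) + 14386*(1/26524) = 724*(-1/40606) + 7193/13262 = -362/20303 + 7193/13262 = 141238635/269258386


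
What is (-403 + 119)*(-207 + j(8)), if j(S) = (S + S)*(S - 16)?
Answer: 95140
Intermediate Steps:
j(S) = 2*S*(-16 + S) (j(S) = (2*S)*(-16 + S) = 2*S*(-16 + S))
(-403 + 119)*(-207 + j(8)) = (-403 + 119)*(-207 + 2*8*(-16 + 8)) = -284*(-207 + 2*8*(-8)) = -284*(-207 - 128) = -284*(-335) = 95140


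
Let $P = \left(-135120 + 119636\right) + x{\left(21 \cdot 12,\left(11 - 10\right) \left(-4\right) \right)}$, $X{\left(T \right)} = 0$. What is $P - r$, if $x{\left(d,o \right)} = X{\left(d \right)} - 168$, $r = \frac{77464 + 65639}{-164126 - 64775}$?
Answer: $- \frac{3582615349}{228901} \approx -15651.0$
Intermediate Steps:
$r = - \frac{143103}{228901}$ ($r = \frac{143103}{-228901} = 143103 \left(- \frac{1}{228901}\right) = - \frac{143103}{228901} \approx -0.62517$)
$x{\left(d,o \right)} = -168$ ($x{\left(d,o \right)} = 0 - 168 = -168$)
$P = -15652$ ($P = \left(-135120 + 119636\right) - 168 = -15484 - 168 = -15652$)
$P - r = -15652 - - \frac{143103}{228901} = -15652 + \frac{143103}{228901} = - \frac{3582615349}{228901}$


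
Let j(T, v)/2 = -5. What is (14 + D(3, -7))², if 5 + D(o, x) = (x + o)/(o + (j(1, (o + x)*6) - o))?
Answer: 2209/25 ≈ 88.360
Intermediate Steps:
j(T, v) = -10 (j(T, v) = 2*(-5) = -10)
D(o, x) = -5 - o/10 - x/10 (D(o, x) = -5 + (x + o)/(o + (-10 - o)) = -5 + (o + x)/(-10) = -5 + (o + x)*(-⅒) = -5 + (-o/10 - x/10) = -5 - o/10 - x/10)
(14 + D(3, -7))² = (14 + (-5 - ⅒*3 - ⅒*(-7)))² = (14 + (-5 - 3/10 + 7/10))² = (14 - 23/5)² = (47/5)² = 2209/25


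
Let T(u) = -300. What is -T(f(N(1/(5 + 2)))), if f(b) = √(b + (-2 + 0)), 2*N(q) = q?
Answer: 300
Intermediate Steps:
N(q) = q/2
f(b) = √(-2 + b) (f(b) = √(b - 2) = √(-2 + b))
-T(f(N(1/(5 + 2)))) = -1*(-300) = 300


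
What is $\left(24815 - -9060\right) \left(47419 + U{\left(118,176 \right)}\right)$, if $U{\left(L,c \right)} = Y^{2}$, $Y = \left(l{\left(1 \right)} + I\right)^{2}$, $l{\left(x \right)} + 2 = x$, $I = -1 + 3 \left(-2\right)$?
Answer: $1745070625$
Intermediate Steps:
$I = -7$ ($I = -1 - 6 = -7$)
$l{\left(x \right)} = -2 + x$
$Y = 64$ ($Y = \left(\left(-2 + 1\right) - 7\right)^{2} = \left(-1 - 7\right)^{2} = \left(-8\right)^{2} = 64$)
$U{\left(L,c \right)} = 4096$ ($U{\left(L,c \right)} = 64^{2} = 4096$)
$\left(24815 - -9060\right) \left(47419 + U{\left(118,176 \right)}\right) = \left(24815 - -9060\right) \left(47419 + 4096\right) = \left(24815 + 9060\right) 51515 = 33875 \cdot 51515 = 1745070625$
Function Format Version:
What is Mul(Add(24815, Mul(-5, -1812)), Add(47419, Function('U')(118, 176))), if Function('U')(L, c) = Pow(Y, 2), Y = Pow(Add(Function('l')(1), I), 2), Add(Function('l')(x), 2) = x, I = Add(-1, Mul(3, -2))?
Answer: 1745070625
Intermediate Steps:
I = -7 (I = Add(-1, -6) = -7)
Function('l')(x) = Add(-2, x)
Y = 64 (Y = Pow(Add(Add(-2, 1), -7), 2) = Pow(Add(-1, -7), 2) = Pow(-8, 2) = 64)
Function('U')(L, c) = 4096 (Function('U')(L, c) = Pow(64, 2) = 4096)
Mul(Add(24815, Mul(-5, -1812)), Add(47419, Function('U')(118, 176))) = Mul(Add(24815, Mul(-5, -1812)), Add(47419, 4096)) = Mul(Add(24815, 9060), 51515) = Mul(33875, 51515) = 1745070625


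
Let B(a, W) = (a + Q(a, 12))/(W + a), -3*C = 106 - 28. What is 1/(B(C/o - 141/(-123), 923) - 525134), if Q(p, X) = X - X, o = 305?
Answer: -11555384/6068125008187 ≈ -1.9043e-6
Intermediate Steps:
Q(p, X) = 0
C = -26 (C = -(106 - 28)/3 = -⅓*78 = -26)
B(a, W) = a/(W + a) (B(a, W) = (a + 0)/(W + a) = a/(W + a))
1/(B(C/o - 141/(-123), 923) - 525134) = 1/((-26/305 - 141/(-123))/(923 + (-26/305 - 141/(-123))) - 525134) = 1/((-26*1/305 - 141*(-1/123))/(923 + (-26*1/305 - 141*(-1/123))) - 525134) = 1/((-26/305 + 47/41)/(923 + (-26/305 + 47/41)) - 525134) = 1/(13269/(12505*(923 + 13269/12505)) - 525134) = 1/(13269/(12505*(11555384/12505)) - 525134) = 1/((13269/12505)*(12505/11555384) - 525134) = 1/(13269/11555384 - 525134) = 1/(-6068125008187/11555384) = -11555384/6068125008187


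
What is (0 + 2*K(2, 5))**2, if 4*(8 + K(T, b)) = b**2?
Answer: 49/4 ≈ 12.250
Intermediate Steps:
K(T, b) = -8 + b**2/4
(0 + 2*K(2, 5))**2 = (0 + 2*(-8 + (1/4)*5**2))**2 = (0 + 2*(-8 + (1/4)*25))**2 = (0 + 2*(-8 + 25/4))**2 = (0 + 2*(-7/4))**2 = (0 - 7/2)**2 = (-7/2)**2 = 49/4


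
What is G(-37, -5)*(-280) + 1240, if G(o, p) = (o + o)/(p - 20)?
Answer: 2056/5 ≈ 411.20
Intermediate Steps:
G(o, p) = 2*o/(-20 + p) (G(o, p) = (2*o)/(-20 + p) = 2*o/(-20 + p))
G(-37, -5)*(-280) + 1240 = (2*(-37)/(-20 - 5))*(-280) + 1240 = (2*(-37)/(-25))*(-280) + 1240 = (2*(-37)*(-1/25))*(-280) + 1240 = (74/25)*(-280) + 1240 = -4144/5 + 1240 = 2056/5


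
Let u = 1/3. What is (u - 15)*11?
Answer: -484/3 ≈ -161.33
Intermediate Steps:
u = ⅓ ≈ 0.33333
(u - 15)*11 = (⅓ - 15)*11 = -44/3*11 = -484/3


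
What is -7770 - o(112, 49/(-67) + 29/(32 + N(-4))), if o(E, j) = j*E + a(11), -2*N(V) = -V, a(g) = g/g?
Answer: -7836343/1005 ≈ -7797.4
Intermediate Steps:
a(g) = 1
N(V) = V/2 (N(V) = -(-1)*V/2 = V/2)
o(E, j) = 1 + E*j (o(E, j) = j*E + 1 = E*j + 1 = 1 + E*j)
-7770 - o(112, 49/(-67) + 29/(32 + N(-4))) = -7770 - (1 + 112*(49/(-67) + 29/(32 + (½)*(-4)))) = -7770 - (1 + 112*(49*(-1/67) + 29/(32 - 2))) = -7770 - (1 + 112*(-49/67 + 29/30)) = -7770 - (1 + 112*(473/2010)) = -7770 - (1 + 26488/1005) = -7770 - 1*27493/1005 = -7770 - 27493/1005 = -7836343/1005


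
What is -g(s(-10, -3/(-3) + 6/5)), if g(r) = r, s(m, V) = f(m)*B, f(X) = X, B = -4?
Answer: -40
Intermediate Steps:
s(m, V) = -4*m (s(m, V) = m*(-4) = -4*m)
-g(s(-10, -3/(-3) + 6/5)) = -(-4)*(-10) = -1*40 = -40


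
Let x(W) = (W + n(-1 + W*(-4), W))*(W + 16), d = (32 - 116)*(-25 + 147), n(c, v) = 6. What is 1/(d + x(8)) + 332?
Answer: 3290783/9912 ≈ 332.00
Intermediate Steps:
d = -10248 (d = -84*122 = -10248)
x(W) = (6 + W)*(16 + W) (x(W) = (W + 6)*(W + 16) = (6 + W)*(16 + W))
1/(d + x(8)) + 332 = 1/(-10248 + (96 + 8² + 22*8)) + 332 = 1/(-10248 + (96 + 64 + 176)) + 332 = 1/(-10248 + 336) + 332 = 1/(-9912) + 332 = -1/9912 + 332 = 3290783/9912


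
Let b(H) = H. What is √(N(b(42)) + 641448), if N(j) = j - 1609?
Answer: √639881 ≈ 799.93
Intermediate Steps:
N(j) = -1609 + j
√(N(b(42)) + 641448) = √((-1609 + 42) + 641448) = √(-1567 + 641448) = √639881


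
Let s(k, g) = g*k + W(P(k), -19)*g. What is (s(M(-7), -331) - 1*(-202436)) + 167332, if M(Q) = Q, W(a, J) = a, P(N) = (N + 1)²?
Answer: 360169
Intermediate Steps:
P(N) = (1 + N)²
s(k, g) = g*k + g*(1 + k)² (s(k, g) = g*k + (1 + k)²*g = g*k + g*(1 + k)²)
(s(M(-7), -331) - 1*(-202436)) + 167332 = (-331*(-7 + (1 - 7)²) - 1*(-202436)) + 167332 = (-331*(-7 + (-6)²) + 202436) + 167332 = (-331*(-7 + 36) + 202436) + 167332 = (-331*29 + 202436) + 167332 = (-9599 + 202436) + 167332 = 192837 + 167332 = 360169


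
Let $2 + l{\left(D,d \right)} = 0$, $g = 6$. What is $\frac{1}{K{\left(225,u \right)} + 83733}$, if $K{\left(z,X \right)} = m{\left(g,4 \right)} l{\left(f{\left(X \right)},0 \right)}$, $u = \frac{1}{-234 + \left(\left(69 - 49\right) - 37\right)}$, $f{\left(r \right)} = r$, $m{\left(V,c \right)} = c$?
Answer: $\frac{1}{83725} \approx 1.1944 \cdot 10^{-5}$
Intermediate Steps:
$l{\left(D,d \right)} = -2$ ($l{\left(D,d \right)} = -2 + 0 = -2$)
$u = - \frac{1}{251}$ ($u = \frac{1}{-234 + \left(20 - 37\right)} = \frac{1}{-234 - 17} = \frac{1}{-251} = - \frac{1}{251} \approx -0.0039841$)
$K{\left(z,X \right)} = -8$ ($K{\left(z,X \right)} = 4 \left(-2\right) = -8$)
$\frac{1}{K{\left(225,u \right)} + 83733} = \frac{1}{-8 + 83733} = \frac{1}{83725}$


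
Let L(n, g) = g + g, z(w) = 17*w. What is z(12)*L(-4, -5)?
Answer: -2040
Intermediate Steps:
L(n, g) = 2*g
z(12)*L(-4, -5) = (17*12)*(2*(-5)) = 204*(-10) = -2040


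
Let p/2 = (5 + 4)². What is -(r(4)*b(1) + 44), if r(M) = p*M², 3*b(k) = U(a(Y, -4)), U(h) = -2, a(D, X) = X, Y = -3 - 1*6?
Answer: 1684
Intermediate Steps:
Y = -9 (Y = -3 - 6 = -9)
p = 162 (p = 2*(5 + 4)² = 2*9² = 2*81 = 162)
b(k) = -⅔ (b(k) = (⅓)*(-2) = -⅔)
r(M) = 162*M²
-(r(4)*b(1) + 44) = -((162*4²)*(-⅔) + 44) = -((162*16)*(-⅔) + 44) = -(2592*(-⅔) + 44) = -(-1728 + 44) = -1*(-1684) = 1684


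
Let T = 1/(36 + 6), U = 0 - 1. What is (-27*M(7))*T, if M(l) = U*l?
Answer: 9/2 ≈ 4.5000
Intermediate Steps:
U = -1
M(l) = -l
T = 1/42 ≈ 0.023810
(-27*M(7))*T = -(-27)*7*(1/42) = -27*(-7)*(1/42) = 189*(1/42) = 9/2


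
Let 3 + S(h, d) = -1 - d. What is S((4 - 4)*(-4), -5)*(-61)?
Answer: -61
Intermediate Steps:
S(h, d) = -4 - d (S(h, d) = -3 + (-1 - d) = -4 - d)
S((4 - 4)*(-4), -5)*(-61) = (-4 - 1*(-5))*(-61) = (-4 + 5)*(-61) = 1*(-61) = -61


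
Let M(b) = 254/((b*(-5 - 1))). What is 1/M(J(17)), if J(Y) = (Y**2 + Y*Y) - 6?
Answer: -1716/127 ≈ -13.512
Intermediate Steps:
J(Y) = -6 + 2*Y**2 (J(Y) = (Y**2 + Y**2) - 6 = 2*Y**2 - 6 = -6 + 2*Y**2)
M(b) = -127/(3*b) (M(b) = 254/((b*(-6))) = 254/((-6*b)) = 254*(-1/(6*b)) = -127/(3*b))
1/M(J(17)) = 1/(-127/(3*(-6 + 2*17**2))) = 1/(-127/(3*(-6 + 2*289))) = 1/(-127/(3*(-6 + 578))) = 1/(-127/3/572) = 1/(-127/3*1/572) = 1/(-127/1716) = -1716/127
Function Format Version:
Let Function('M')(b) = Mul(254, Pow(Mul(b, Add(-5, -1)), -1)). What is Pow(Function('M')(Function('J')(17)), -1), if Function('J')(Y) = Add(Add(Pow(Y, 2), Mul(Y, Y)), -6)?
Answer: Rational(-1716, 127) ≈ -13.512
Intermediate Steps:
Function('J')(Y) = Add(-6, Mul(2, Pow(Y, 2))) (Function('J')(Y) = Add(Add(Pow(Y, 2), Pow(Y, 2)), -6) = Add(Mul(2, Pow(Y, 2)), -6) = Add(-6, Mul(2, Pow(Y, 2))))
Function('M')(b) = Mul(Rational(-127, 3), Pow(b, -1)) (Function('M')(b) = Mul(254, Pow(Mul(b, -6), -1)) = Mul(254, Pow(Mul(-6, b), -1)) = Mul(254, Mul(Rational(-1, 6), Pow(b, -1))) = Mul(Rational(-127, 3), Pow(b, -1)))
Pow(Function('M')(Function('J')(17)), -1) = Pow(Mul(Rational(-127, 3), Pow(Add(-6, Mul(2, Pow(17, 2))), -1)), -1) = Pow(Mul(Rational(-127, 3), Pow(Add(-6, Mul(2, 289)), -1)), -1) = Pow(Mul(Rational(-127, 3), Pow(Add(-6, 578), -1)), -1) = Pow(Mul(Rational(-127, 3), Pow(572, -1)), -1) = Pow(Mul(Rational(-127, 3), Rational(1, 572)), -1) = Pow(Rational(-127, 1716), -1) = Rational(-1716, 127)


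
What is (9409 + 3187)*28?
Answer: 352688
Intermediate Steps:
(9409 + 3187)*28 = 12596*28 = 352688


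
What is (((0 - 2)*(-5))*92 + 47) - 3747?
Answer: -2780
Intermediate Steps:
(((0 - 2)*(-5))*92 + 47) - 3747 = (-2*(-5)*92 + 47) - 3747 = (10*92 + 47) - 3747 = (920 + 47) - 3747 = 967 - 3747 = -2780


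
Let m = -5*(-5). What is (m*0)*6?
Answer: 0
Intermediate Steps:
m = 25
(m*0)*6 = (25*0)*6 = 0*6 = 0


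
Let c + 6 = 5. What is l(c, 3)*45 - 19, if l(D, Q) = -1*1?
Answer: -64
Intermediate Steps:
c = -1 (c = -6 + 5 = -1)
l(D, Q) = -1
l(c, 3)*45 - 19 = -1*45 - 19 = -45 - 19 = -64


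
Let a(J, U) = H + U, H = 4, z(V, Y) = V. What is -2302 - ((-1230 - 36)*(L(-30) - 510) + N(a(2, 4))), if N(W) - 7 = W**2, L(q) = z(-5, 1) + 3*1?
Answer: -650565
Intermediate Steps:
a(J, U) = 4 + U
L(q) = -2 (L(q) = -5 + 3*1 = -5 + 3 = -2)
N(W) = 7 + W**2
-2302 - ((-1230 - 36)*(L(-30) - 510) + N(a(2, 4))) = -2302 - ((-1230 - 36)*(-2 - 510) + (7 + (4 + 4)**2)) = -2302 - (-1266*(-512) + (7 + 8**2)) = -2302 - (648192 + (7 + 64)) = -2302 - (648192 + 71) = -2302 - 1*648263 = -2302 - 648263 = -650565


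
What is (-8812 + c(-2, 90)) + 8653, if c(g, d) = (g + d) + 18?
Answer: -53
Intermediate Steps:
c(g, d) = 18 + d + g (c(g, d) = (d + g) + 18 = 18 + d + g)
(-8812 + c(-2, 90)) + 8653 = (-8812 + (18 + 90 - 2)) + 8653 = (-8812 + 106) + 8653 = -8706 + 8653 = -53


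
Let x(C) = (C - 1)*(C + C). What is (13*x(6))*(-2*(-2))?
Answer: 3120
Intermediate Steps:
x(C) = 2*C*(-1 + C) (x(C) = (-1 + C)*(2*C) = 2*C*(-1 + C))
(13*x(6))*(-2*(-2)) = (13*(2*6*(-1 + 6)))*(-2*(-2)) = (13*(2*6*5))*4 = (13*60)*4 = 780*4 = 3120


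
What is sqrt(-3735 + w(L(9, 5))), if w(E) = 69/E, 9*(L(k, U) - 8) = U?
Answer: 3*I*sqrt(2455222)/77 ≈ 61.049*I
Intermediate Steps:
L(k, U) = 8 + U/9
sqrt(-3735 + w(L(9, 5))) = sqrt(-3735 + 69/(8 + (1/9)*5)) = sqrt(-3735 + 69/(8 + 5/9)) = sqrt(-3735 + 69/(77/9)) = sqrt(-3735 + 69*(9/77)) = sqrt(-3735 + 621/77) = sqrt(-286974/77) = 3*I*sqrt(2455222)/77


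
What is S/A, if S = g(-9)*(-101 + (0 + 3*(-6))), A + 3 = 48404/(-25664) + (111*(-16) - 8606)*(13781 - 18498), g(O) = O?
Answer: 981648/44886234365 ≈ 2.1870e-5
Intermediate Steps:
A = 314203640555/6416 (A = -3 + (48404/(-25664) + (111*(-16) - 8606)*(13781 - 18498)) = -3 + (48404*(-1/25664) + (-1776 - 8606)*(-4717)) = -3 + (-12101/6416 - 10382*(-4717)) = -3 + (-12101/6416 + 48971894) = -3 + 314203659803/6416 = 314203640555/6416 ≈ 4.8972e+7)
S = 1071 (S = -9*(-101 + (0 + 3*(-6))) = -9*(-101 + (0 - 18)) = -9*(-101 - 18) = -9*(-119) = 1071)
S/A = 1071/(314203640555/6416) = 1071*(6416/314203640555) = 981648/44886234365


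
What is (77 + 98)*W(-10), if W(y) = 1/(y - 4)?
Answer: -25/2 ≈ -12.500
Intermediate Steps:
W(y) = 1/(-4 + y)
(77 + 98)*W(-10) = (77 + 98)/(-4 - 10) = 175/(-14) = 175*(-1/14) = -25/2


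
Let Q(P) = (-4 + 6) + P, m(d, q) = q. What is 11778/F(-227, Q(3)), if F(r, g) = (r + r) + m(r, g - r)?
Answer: -1963/37 ≈ -53.054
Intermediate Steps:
Q(P) = 2 + P
F(r, g) = g + r (F(r, g) = (r + r) + (g - r) = 2*r + (g - r) = g + r)
11778/F(-227, Q(3)) = 11778/((2 + 3) - 227) = 11778/(5 - 227) = 11778/(-222) = 11778*(-1/222) = -1963/37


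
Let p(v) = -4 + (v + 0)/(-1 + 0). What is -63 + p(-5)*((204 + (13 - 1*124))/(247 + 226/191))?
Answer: -989542/15801 ≈ -62.625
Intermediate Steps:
p(v) = -4 - v (p(v) = -4 + v/(-1) = -4 + v*(-1) = -4 - v)
-63 + p(-5)*((204 + (13 - 1*124))/(247 + 226/191)) = -63 + (-4 - 1*(-5))*((204 + (13 - 1*124))/(247 + 226/191)) = -63 + (-4 + 5)*((204 + (13 - 124))/(247 + 226*(1/191))) = -63 + 1*((204 - 111)/(247 + 226/191)) = -63 + 1*(93/(47403/191)) = -63 + 1*(93*(191/47403)) = -63 + 1*(5921/15801) = -63 + 5921/15801 = -989542/15801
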